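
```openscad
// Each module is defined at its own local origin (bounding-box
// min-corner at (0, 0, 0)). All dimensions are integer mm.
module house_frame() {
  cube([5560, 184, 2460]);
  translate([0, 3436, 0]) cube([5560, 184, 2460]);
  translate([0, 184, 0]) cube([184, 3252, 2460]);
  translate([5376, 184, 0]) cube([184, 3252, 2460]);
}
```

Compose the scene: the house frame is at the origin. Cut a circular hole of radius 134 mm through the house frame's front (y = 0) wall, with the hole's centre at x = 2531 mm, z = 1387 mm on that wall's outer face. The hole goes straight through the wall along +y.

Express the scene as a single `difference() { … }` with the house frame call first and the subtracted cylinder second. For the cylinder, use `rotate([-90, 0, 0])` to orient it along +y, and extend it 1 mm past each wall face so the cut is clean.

difference() {
  house_frame();
  translate([2531, -1, 1387]) rotate([-90, 0, 0]) cylinder(h = 186, r = 134);
}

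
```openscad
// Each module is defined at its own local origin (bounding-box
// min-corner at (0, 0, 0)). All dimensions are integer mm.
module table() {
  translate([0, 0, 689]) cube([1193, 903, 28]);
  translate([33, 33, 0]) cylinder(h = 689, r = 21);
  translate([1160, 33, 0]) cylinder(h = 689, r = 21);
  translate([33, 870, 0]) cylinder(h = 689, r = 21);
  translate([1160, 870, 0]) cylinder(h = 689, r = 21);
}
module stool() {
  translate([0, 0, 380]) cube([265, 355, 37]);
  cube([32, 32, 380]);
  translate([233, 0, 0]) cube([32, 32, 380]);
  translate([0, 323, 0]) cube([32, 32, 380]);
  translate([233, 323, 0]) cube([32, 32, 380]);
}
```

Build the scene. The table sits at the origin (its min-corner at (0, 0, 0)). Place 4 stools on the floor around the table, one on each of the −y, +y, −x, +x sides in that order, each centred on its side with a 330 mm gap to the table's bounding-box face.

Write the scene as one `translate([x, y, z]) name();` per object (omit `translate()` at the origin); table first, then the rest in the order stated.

table();
translate([464, -685, 0]) stool();
translate([464, 1233, 0]) stool();
translate([-595, 274, 0]) stool();
translate([1523, 274, 0]) stool();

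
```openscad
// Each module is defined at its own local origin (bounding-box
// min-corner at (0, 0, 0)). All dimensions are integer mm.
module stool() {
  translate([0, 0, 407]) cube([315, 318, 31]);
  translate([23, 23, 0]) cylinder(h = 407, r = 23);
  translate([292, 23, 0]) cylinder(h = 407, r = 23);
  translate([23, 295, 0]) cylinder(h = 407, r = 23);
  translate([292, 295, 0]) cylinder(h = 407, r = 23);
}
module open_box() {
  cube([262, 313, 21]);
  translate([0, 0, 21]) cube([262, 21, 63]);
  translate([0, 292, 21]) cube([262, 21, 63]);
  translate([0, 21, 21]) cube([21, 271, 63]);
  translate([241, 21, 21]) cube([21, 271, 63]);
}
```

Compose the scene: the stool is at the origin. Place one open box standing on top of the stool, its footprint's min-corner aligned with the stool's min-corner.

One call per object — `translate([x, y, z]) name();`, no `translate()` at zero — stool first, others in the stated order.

stool();
translate([0, 0, 438]) open_box();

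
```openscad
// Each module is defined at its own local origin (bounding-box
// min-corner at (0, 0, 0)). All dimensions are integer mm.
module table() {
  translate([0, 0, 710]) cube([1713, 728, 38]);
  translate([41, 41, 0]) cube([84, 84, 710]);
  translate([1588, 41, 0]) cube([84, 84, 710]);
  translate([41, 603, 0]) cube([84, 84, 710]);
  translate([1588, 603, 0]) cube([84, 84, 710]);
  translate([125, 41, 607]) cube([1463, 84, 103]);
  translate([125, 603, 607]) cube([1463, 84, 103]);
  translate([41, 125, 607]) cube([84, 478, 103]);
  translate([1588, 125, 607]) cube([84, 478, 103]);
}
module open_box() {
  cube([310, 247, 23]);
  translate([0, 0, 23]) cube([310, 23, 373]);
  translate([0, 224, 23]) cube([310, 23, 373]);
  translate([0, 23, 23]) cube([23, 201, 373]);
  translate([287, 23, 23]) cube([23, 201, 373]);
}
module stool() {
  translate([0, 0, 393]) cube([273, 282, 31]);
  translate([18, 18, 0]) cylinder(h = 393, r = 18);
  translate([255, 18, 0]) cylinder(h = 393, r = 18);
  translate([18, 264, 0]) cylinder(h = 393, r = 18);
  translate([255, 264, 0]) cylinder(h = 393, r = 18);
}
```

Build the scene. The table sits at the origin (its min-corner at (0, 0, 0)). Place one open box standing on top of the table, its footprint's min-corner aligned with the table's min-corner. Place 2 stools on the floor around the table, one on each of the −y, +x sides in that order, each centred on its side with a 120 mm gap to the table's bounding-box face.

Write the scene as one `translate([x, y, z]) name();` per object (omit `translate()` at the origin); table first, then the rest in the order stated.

table();
translate([0, 0, 748]) open_box();
translate([720, -402, 0]) stool();
translate([1833, 223, 0]) stool();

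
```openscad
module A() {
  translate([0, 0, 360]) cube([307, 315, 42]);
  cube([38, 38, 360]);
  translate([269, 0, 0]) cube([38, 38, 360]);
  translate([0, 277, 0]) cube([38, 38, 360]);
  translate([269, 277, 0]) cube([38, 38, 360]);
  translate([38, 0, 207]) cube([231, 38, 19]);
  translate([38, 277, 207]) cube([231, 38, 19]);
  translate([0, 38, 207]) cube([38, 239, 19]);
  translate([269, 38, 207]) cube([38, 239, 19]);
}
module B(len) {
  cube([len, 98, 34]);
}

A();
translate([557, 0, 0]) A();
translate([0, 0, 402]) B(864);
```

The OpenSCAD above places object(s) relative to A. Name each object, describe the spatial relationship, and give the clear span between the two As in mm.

A is a stool. B is a beam. A beam spans the tops of two stools. The clear span between the two stools is 250 mm.

Second stool starts at x = 557; first ends at x = 307; clear span = 557 − 307 = 250 mm.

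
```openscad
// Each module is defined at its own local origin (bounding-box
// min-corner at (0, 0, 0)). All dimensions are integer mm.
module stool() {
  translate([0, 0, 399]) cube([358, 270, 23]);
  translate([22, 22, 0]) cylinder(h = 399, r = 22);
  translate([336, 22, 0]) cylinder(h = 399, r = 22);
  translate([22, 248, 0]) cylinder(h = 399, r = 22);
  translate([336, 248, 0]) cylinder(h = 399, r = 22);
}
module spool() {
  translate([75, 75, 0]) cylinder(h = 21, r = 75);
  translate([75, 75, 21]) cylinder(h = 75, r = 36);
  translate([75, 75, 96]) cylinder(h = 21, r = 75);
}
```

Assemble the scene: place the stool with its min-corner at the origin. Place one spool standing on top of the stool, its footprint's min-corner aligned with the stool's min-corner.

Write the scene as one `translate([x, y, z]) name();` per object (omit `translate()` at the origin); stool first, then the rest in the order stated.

stool();
translate([0, 0, 422]) spool();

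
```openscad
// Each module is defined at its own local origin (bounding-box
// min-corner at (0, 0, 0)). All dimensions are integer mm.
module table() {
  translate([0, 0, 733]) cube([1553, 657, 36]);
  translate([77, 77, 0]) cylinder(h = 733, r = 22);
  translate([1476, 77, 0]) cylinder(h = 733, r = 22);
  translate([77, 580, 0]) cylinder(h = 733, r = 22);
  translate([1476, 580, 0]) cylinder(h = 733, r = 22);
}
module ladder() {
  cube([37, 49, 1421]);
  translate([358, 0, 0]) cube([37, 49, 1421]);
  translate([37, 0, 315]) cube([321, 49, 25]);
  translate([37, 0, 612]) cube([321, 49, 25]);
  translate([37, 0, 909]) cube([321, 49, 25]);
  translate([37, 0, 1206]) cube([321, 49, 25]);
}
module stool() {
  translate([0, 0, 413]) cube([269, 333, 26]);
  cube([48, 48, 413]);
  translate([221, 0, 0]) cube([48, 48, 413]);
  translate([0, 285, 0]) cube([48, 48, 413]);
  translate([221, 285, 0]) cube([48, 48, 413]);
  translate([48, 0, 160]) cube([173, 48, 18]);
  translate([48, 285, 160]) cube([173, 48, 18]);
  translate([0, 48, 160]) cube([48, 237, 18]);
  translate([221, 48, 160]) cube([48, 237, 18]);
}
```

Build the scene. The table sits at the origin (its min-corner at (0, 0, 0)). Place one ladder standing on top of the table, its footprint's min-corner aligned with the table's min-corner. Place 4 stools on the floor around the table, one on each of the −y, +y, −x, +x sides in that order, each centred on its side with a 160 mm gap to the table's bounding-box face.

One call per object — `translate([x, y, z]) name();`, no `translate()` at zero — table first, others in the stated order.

table();
translate([0, 0, 769]) ladder();
translate([642, -493, 0]) stool();
translate([642, 817, 0]) stool();
translate([-429, 162, 0]) stool();
translate([1713, 162, 0]) stool();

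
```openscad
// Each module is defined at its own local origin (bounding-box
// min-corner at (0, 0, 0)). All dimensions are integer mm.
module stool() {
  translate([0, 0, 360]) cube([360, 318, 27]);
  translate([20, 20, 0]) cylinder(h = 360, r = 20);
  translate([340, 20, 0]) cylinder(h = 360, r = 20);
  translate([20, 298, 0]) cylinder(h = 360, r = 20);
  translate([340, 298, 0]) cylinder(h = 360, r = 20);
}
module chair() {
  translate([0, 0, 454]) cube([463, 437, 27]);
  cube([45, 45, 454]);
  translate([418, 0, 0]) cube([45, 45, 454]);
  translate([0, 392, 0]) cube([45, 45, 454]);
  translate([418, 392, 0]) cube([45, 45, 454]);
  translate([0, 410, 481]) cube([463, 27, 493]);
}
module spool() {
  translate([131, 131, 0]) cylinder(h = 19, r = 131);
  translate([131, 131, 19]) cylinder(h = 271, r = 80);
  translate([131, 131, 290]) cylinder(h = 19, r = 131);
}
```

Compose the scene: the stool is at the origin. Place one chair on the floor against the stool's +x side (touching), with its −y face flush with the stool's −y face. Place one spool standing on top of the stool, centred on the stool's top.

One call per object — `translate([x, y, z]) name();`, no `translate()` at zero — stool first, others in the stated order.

stool();
translate([360, 0, 0]) chair();
translate([49, 28, 387]) spool();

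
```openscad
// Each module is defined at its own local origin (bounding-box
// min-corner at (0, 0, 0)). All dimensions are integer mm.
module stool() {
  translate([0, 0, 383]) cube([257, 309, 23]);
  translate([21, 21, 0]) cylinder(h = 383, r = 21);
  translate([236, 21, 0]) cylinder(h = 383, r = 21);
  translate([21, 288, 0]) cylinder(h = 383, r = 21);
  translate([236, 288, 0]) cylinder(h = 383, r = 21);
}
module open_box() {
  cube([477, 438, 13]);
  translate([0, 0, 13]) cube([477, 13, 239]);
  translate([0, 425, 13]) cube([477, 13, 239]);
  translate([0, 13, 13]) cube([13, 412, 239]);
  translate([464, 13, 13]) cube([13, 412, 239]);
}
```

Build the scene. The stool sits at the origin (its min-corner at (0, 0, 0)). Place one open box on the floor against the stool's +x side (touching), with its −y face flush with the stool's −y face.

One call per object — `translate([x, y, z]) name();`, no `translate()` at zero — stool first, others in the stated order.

stool();
translate([257, 0, 0]) open_box();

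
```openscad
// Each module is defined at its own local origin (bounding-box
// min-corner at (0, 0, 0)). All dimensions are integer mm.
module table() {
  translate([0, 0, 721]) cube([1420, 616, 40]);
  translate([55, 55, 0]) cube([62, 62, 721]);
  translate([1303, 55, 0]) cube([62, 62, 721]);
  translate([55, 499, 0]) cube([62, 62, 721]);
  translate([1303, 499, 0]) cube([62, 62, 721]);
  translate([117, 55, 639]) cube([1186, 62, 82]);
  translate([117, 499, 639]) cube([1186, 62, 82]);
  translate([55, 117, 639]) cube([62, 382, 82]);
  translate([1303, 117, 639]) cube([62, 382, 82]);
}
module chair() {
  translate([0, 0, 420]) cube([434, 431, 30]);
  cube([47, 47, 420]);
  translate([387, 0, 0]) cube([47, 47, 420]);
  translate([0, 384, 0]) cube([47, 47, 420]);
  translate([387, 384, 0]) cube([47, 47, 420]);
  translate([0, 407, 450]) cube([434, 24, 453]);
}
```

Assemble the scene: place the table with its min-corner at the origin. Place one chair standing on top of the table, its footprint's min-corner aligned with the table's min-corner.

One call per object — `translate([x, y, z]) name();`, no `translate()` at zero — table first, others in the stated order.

table();
translate([0, 0, 761]) chair();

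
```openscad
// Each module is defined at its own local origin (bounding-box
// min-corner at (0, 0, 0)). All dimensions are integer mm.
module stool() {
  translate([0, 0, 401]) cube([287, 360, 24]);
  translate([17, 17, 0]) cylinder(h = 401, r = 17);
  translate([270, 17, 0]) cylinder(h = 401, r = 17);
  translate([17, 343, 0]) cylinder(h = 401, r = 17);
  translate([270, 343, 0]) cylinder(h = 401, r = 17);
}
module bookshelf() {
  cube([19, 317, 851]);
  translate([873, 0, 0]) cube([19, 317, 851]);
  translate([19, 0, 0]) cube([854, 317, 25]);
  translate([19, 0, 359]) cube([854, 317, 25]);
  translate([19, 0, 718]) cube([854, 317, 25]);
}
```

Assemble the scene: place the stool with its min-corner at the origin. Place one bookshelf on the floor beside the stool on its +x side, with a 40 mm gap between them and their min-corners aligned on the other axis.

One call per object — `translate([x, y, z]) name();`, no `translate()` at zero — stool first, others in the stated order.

stool();
translate([327, 0, 0]) bookshelf();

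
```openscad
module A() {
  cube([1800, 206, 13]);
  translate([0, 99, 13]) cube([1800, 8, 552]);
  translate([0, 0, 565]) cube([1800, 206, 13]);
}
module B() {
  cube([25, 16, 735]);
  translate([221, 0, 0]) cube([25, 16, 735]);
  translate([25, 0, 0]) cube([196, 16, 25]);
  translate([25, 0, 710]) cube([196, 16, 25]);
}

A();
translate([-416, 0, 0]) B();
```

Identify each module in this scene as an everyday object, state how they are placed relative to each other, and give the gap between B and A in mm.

A is an I-beam. B is a picture frame. The picture frame is on the floor beside the I-beam on its −x side. The gap between the picture frame and the I-beam is 170 mm.

The picture frame's nearest face is 170 mm from the I-beam's −x face.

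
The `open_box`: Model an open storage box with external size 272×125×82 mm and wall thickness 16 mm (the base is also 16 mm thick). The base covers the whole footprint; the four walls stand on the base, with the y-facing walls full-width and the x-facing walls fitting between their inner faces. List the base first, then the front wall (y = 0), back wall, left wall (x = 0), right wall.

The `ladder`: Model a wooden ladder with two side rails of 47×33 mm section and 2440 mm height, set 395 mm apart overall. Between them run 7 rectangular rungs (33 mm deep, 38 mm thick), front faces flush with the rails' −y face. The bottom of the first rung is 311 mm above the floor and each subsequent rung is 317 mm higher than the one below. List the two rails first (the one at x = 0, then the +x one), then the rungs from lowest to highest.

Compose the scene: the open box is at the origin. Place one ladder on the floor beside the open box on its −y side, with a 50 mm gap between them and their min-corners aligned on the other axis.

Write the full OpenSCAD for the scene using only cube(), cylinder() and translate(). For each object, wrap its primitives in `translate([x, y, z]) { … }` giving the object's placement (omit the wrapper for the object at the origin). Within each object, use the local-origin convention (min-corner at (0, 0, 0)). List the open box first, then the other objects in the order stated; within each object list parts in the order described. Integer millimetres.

cube([272, 125, 16]);
translate([0, 0, 16]) cube([272, 16, 66]);
translate([0, 109, 16]) cube([272, 16, 66]);
translate([0, 16, 16]) cube([16, 93, 66]);
translate([256, 16, 16]) cube([16, 93, 66]);
translate([0, -83, 0]) {
  cube([47, 33, 2440]);
  translate([348, 0, 0]) cube([47, 33, 2440]);
  translate([47, 0, 311]) cube([301, 33, 38]);
  translate([47, 0, 628]) cube([301, 33, 38]);
  translate([47, 0, 945]) cube([301, 33, 38]);
  translate([47, 0, 1262]) cube([301, 33, 38]);
  translate([47, 0, 1579]) cube([301, 33, 38]);
  translate([47, 0, 1896]) cube([301, 33, 38]);
  translate([47, 0, 2213]) cube([301, 33, 38]);
}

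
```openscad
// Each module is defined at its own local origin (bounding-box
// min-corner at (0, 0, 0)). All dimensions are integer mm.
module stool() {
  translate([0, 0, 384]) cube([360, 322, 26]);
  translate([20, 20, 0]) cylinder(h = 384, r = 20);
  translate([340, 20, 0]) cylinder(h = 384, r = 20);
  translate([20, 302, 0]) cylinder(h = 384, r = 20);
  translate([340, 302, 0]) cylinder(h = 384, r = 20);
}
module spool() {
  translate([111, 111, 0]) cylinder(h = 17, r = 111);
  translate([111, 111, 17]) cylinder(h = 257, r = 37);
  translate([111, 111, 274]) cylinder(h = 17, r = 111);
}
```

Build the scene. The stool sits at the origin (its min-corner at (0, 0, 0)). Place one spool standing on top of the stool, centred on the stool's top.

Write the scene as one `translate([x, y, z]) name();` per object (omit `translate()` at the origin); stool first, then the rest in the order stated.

stool();
translate([69, 50, 410]) spool();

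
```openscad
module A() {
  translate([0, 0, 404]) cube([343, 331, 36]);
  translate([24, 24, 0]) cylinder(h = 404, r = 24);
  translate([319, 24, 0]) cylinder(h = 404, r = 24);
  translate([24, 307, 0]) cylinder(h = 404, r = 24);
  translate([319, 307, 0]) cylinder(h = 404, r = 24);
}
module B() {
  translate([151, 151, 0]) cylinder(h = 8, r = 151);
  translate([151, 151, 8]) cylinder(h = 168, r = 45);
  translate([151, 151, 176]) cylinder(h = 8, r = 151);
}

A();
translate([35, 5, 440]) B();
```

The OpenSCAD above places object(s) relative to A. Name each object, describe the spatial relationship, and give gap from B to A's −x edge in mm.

A is a stool. B is a spool. The spool is on top of the stool. The gap from the spool to the stool's −x edge is 35 mm.

The spool's min-x is at 35; the stool's min-x is 0; gap = 35 mm.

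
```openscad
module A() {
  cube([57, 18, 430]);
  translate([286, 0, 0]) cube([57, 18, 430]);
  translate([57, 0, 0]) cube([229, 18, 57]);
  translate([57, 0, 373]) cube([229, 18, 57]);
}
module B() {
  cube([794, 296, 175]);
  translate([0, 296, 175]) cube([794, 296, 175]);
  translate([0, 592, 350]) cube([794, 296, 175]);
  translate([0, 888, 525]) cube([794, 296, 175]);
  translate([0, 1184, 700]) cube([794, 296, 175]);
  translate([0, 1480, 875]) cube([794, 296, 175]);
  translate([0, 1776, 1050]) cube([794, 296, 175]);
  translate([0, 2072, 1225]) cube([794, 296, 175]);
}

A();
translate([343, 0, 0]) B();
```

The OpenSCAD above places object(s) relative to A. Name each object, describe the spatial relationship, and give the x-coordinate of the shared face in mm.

The picture frame's +x face and the staircase's −x face are both at x = 343 mm.

A is a picture frame. B is a staircase. The staircase is against the picture frame's +x side, with their −y faces flush. The x-coordinate of the shared face is 343 mm.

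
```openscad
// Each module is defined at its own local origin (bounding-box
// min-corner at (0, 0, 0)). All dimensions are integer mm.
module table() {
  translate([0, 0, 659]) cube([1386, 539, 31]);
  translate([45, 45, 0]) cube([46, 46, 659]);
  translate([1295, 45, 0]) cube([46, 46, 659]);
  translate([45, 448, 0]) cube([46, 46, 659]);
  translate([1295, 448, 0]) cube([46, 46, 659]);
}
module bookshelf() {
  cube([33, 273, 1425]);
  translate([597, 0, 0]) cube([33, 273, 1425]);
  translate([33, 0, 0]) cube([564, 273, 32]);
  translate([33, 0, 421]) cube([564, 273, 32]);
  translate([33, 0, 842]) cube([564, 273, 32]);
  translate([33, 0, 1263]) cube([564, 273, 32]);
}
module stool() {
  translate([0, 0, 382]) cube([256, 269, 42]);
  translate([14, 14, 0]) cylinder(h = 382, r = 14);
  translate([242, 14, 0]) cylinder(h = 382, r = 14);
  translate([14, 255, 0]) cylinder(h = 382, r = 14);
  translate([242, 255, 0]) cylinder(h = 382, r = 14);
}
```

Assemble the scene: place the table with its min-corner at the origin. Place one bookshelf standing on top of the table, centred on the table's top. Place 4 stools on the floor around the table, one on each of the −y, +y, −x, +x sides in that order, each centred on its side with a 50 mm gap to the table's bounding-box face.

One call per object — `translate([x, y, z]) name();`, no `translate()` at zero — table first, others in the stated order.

table();
translate([378, 133, 690]) bookshelf();
translate([565, -319, 0]) stool();
translate([565, 589, 0]) stool();
translate([-306, 135, 0]) stool();
translate([1436, 135, 0]) stool();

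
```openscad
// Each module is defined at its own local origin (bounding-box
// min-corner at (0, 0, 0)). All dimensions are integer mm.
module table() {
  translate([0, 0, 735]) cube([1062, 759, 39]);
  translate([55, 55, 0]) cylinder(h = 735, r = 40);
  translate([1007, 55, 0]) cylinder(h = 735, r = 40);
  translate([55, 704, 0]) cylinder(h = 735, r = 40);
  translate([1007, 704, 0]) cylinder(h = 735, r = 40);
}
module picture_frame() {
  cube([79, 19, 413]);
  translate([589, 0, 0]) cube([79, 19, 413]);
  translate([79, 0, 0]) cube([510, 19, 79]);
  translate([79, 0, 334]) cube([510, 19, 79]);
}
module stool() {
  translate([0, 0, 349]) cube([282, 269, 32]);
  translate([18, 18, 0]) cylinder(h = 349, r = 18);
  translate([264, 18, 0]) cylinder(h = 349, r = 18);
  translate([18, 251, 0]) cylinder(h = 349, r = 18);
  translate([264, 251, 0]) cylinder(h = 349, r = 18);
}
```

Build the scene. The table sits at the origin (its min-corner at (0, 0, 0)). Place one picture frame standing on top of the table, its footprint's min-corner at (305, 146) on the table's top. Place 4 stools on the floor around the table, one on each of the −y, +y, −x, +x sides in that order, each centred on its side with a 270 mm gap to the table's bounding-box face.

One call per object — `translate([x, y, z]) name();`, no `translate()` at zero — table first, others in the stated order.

table();
translate([305, 146, 774]) picture_frame();
translate([390, -539, 0]) stool();
translate([390, 1029, 0]) stool();
translate([-552, 245, 0]) stool();
translate([1332, 245, 0]) stool();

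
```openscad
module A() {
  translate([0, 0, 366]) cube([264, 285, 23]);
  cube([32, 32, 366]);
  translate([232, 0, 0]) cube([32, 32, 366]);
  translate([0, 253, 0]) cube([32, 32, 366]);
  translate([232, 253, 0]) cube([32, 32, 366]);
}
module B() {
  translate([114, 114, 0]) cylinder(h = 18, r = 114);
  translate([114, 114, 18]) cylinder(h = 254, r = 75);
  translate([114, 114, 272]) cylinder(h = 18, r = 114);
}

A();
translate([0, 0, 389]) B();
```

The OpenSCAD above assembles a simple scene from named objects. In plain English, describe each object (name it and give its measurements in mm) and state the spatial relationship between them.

A is a simple wooden stool: a rectangular seat 264 mm (x) by 285 mm (y), 23 mm thick, top face at z = 389 mm, on four square legs, each 32×32 mm in cross-section. The legs rest on z = 0, each flush with a corner of the seat.

B is a spool: two coaxial disc flanges of radius 114 mm and thickness 18 mm, joined by a core cylinder of radius 75 mm and height 254 mm. The lower flange rests on z = 0 and the three cylinders share a vertical axis.

The spool is on top of the stool.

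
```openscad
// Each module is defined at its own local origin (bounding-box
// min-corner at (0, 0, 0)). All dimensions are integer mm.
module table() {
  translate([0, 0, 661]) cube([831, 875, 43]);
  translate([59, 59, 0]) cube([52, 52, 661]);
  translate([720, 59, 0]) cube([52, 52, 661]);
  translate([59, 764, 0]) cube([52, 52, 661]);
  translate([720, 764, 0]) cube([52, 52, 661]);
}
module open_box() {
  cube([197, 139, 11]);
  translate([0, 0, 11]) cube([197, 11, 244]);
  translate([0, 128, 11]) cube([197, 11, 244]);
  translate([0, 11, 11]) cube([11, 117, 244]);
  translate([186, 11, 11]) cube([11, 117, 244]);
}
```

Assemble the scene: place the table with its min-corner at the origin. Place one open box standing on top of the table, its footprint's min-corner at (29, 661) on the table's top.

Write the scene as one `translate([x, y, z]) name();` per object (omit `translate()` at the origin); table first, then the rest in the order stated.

table();
translate([29, 661, 704]) open_box();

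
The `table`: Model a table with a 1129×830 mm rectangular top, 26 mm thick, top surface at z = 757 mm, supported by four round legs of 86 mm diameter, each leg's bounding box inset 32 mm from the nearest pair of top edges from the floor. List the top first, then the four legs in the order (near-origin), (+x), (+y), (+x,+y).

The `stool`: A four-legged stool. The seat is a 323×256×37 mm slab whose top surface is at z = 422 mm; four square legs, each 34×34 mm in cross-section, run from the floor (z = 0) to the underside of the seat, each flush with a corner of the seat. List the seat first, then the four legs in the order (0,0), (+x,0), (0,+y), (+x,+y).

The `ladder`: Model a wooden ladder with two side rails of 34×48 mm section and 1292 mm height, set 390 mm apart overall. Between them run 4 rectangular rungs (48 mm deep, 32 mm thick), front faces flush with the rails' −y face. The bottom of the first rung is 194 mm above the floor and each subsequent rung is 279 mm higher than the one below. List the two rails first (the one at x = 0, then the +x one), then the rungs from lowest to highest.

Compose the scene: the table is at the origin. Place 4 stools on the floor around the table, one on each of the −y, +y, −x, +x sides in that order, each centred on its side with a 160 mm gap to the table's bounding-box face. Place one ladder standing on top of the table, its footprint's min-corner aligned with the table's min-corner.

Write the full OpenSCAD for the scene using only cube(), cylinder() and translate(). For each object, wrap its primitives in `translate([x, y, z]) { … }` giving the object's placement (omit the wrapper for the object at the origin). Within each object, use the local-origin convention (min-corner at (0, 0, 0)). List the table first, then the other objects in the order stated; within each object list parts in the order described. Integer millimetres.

translate([0, 0, 731]) cube([1129, 830, 26]);
translate([75, 75, 0]) cylinder(h = 731, r = 43);
translate([1054, 75, 0]) cylinder(h = 731, r = 43);
translate([75, 755, 0]) cylinder(h = 731, r = 43);
translate([1054, 755, 0]) cylinder(h = 731, r = 43);
translate([403, -416, 0]) {
  translate([0, 0, 385]) cube([323, 256, 37]);
  cube([34, 34, 385]);
  translate([289, 0, 0]) cube([34, 34, 385]);
  translate([0, 222, 0]) cube([34, 34, 385]);
  translate([289, 222, 0]) cube([34, 34, 385]);
}
translate([403, 990, 0]) {
  translate([0, 0, 385]) cube([323, 256, 37]);
  cube([34, 34, 385]);
  translate([289, 0, 0]) cube([34, 34, 385]);
  translate([0, 222, 0]) cube([34, 34, 385]);
  translate([289, 222, 0]) cube([34, 34, 385]);
}
translate([-483, 287, 0]) {
  translate([0, 0, 385]) cube([323, 256, 37]);
  cube([34, 34, 385]);
  translate([289, 0, 0]) cube([34, 34, 385]);
  translate([0, 222, 0]) cube([34, 34, 385]);
  translate([289, 222, 0]) cube([34, 34, 385]);
}
translate([1289, 287, 0]) {
  translate([0, 0, 385]) cube([323, 256, 37]);
  cube([34, 34, 385]);
  translate([289, 0, 0]) cube([34, 34, 385]);
  translate([0, 222, 0]) cube([34, 34, 385]);
  translate([289, 222, 0]) cube([34, 34, 385]);
}
translate([0, 0, 757]) {
  cube([34, 48, 1292]);
  translate([356, 0, 0]) cube([34, 48, 1292]);
  translate([34, 0, 194]) cube([322, 48, 32]);
  translate([34, 0, 473]) cube([322, 48, 32]);
  translate([34, 0, 752]) cube([322, 48, 32]);
  translate([34, 0, 1031]) cube([322, 48, 32]);
}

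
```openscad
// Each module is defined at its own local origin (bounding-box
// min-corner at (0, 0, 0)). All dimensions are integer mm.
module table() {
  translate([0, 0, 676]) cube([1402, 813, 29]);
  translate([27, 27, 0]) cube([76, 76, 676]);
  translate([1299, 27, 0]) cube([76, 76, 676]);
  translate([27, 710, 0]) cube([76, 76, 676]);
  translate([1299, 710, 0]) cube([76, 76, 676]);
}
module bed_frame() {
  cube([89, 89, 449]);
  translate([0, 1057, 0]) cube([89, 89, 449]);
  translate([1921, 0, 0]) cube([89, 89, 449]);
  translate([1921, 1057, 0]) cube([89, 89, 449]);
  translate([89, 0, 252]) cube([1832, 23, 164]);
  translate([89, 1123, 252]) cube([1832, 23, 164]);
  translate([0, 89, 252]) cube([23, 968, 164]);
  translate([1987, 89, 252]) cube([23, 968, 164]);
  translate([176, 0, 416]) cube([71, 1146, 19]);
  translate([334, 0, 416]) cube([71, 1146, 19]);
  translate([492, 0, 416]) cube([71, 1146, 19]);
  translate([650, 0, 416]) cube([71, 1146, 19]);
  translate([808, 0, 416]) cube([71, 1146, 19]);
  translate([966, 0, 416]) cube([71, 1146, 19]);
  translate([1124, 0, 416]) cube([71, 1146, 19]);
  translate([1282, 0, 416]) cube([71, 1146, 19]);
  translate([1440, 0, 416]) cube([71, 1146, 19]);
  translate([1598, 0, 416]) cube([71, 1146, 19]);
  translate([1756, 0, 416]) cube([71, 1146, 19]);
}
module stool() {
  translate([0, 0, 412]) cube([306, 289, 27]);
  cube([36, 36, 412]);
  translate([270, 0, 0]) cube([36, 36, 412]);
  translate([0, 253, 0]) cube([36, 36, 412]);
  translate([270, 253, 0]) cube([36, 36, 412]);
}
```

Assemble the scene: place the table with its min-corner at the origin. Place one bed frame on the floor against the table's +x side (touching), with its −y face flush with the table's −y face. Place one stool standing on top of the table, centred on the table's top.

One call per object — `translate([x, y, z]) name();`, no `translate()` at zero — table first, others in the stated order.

table();
translate([1402, 0, 0]) bed_frame();
translate([548, 262, 705]) stool();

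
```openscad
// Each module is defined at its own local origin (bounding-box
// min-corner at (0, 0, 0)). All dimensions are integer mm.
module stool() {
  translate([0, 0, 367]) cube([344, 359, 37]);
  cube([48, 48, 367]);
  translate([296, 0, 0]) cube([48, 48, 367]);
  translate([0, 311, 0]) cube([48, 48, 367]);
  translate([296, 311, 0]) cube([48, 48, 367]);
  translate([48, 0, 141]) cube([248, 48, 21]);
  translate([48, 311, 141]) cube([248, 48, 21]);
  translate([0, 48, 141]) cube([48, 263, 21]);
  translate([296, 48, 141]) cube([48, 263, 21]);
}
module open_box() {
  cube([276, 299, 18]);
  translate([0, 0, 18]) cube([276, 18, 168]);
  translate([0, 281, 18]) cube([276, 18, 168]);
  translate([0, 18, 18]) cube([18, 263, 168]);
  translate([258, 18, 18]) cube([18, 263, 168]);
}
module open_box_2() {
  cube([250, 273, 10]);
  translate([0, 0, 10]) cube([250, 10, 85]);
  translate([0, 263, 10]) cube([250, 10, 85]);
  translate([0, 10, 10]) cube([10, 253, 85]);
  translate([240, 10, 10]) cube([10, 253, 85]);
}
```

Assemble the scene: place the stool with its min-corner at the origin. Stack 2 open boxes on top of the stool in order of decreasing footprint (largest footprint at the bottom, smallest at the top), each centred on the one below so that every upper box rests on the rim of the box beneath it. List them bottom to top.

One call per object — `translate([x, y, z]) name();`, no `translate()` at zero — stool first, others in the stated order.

stool();
translate([34, 30, 404]) open_box();
translate([47, 43, 590]) open_box_2();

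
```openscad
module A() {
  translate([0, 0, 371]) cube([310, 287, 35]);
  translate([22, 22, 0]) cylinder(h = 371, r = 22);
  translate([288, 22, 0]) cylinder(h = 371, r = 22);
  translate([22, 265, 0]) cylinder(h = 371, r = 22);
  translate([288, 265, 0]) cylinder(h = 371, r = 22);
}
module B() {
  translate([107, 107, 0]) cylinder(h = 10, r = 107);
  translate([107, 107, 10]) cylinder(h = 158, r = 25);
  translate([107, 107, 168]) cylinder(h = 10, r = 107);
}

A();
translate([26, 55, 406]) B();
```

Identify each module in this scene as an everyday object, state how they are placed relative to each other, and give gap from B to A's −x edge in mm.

A is a stool. B is a spool. The spool is on top of the stool. The gap from the spool to the stool's −x edge is 26 mm.

The spool's min-x is at 26; the stool's min-x is 0; gap = 26 mm.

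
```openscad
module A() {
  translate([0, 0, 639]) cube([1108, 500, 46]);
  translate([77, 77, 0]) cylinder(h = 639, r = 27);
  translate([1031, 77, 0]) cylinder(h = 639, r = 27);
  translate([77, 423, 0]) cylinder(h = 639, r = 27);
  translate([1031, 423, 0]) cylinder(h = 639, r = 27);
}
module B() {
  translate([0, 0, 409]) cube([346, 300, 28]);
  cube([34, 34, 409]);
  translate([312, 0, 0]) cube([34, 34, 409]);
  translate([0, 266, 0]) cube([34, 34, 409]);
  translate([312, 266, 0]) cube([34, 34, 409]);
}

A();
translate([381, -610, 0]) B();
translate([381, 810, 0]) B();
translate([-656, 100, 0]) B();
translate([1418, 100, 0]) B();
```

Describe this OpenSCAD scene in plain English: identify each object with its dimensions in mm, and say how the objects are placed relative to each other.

A is a table: top 1108 mm (x) × 500 mm (y), 46 mm thick, upper face at z = 685 mm, on four round legs of 54 mm diameter, each leg's bounding box inset 50 mm from the nearest pair of top edges, running from z = 0 to the bottom of the top.

B is a four-legged stool. The seat is a 346×300×28 mm slab whose top surface is at z = 437 mm; four square legs, each 34×34 mm in cross-section, run from the floor (z = 0) to the underside of the seat, each flush with a corner of the seat.

Four stools sit around the table at the −y, +y, −x, +x sides.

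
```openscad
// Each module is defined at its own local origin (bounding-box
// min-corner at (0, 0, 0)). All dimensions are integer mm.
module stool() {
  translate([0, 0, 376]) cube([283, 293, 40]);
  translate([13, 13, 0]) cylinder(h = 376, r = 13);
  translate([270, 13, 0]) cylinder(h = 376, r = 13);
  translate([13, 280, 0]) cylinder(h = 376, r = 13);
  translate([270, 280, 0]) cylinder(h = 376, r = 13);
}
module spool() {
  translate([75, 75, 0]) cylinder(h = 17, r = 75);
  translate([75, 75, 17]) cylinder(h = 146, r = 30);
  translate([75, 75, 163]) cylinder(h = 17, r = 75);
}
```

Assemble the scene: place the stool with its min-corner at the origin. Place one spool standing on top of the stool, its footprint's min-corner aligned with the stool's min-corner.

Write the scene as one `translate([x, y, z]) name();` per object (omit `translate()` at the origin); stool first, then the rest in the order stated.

stool();
translate([0, 0, 416]) spool();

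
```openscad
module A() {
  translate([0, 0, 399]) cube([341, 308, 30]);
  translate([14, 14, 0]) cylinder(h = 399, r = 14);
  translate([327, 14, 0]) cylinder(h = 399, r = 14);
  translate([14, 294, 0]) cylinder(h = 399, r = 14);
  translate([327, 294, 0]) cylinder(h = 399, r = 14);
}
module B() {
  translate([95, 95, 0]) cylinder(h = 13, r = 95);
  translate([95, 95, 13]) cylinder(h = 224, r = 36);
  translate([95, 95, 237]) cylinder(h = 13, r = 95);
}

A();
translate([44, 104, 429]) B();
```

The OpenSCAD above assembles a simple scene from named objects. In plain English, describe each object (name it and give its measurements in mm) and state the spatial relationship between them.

A is a four-legged stool. The seat is a 341×308×30 mm slab whose top surface is at z = 429 mm; four round legs, each 28 mm in diameter, run from the floor (z = 0) to the underside of the seat, each leg's axis is inset half a diameter from the nearest pair of seat edges (so the leg's bounding box is flush with the corner).

B is a spool: two coaxial disc flanges of radius 95 mm and thickness 13 mm, joined by a core cylinder of radius 36 mm and height 224 mm. The lower flange rests on z = 0 and the three cylinders share a vertical axis.

The spool is on top of the stool.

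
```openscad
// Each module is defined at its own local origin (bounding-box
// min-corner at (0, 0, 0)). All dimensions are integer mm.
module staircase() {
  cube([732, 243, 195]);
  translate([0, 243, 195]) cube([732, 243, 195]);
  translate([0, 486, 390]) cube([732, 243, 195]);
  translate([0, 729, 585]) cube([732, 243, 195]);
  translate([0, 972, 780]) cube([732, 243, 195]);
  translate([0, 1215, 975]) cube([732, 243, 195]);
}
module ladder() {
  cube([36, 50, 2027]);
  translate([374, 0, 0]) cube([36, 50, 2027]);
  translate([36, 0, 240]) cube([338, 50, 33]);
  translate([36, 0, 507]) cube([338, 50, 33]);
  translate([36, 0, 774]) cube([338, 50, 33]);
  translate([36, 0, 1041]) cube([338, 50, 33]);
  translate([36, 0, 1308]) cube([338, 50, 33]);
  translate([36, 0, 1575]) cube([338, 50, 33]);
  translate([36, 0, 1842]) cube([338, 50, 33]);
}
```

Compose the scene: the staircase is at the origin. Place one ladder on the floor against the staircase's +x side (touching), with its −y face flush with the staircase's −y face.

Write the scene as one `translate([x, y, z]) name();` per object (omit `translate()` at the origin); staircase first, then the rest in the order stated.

staircase();
translate([732, 0, 0]) ladder();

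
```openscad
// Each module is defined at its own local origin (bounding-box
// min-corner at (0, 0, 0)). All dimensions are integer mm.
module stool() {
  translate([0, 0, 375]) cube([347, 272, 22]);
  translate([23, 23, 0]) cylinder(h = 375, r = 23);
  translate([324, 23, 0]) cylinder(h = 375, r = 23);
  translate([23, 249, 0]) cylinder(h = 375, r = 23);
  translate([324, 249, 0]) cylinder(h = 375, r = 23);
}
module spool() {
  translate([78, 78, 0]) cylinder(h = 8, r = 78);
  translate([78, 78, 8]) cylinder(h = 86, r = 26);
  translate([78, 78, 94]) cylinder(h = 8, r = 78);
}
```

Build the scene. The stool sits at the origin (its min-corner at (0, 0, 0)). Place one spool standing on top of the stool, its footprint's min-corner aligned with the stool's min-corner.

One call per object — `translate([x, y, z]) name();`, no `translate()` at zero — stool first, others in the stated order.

stool();
translate([0, 0, 397]) spool();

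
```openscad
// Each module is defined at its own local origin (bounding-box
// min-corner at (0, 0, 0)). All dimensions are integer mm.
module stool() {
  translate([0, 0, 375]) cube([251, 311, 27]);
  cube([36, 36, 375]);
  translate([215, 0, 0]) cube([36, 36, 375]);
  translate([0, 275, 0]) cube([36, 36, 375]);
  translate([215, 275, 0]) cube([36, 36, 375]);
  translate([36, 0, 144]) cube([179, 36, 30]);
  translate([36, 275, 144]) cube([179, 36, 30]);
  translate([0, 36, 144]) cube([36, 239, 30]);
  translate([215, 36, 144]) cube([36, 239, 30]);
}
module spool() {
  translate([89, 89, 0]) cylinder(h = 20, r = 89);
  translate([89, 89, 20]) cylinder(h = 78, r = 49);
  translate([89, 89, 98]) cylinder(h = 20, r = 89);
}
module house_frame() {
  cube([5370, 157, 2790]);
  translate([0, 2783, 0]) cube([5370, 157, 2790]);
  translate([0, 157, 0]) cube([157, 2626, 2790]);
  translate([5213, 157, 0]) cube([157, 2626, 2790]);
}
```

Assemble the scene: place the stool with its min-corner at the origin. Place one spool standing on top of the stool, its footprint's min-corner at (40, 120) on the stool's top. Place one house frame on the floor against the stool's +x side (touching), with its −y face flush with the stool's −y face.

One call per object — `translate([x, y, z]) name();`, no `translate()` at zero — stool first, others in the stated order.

stool();
translate([40, 120, 402]) spool();
translate([251, 0, 0]) house_frame();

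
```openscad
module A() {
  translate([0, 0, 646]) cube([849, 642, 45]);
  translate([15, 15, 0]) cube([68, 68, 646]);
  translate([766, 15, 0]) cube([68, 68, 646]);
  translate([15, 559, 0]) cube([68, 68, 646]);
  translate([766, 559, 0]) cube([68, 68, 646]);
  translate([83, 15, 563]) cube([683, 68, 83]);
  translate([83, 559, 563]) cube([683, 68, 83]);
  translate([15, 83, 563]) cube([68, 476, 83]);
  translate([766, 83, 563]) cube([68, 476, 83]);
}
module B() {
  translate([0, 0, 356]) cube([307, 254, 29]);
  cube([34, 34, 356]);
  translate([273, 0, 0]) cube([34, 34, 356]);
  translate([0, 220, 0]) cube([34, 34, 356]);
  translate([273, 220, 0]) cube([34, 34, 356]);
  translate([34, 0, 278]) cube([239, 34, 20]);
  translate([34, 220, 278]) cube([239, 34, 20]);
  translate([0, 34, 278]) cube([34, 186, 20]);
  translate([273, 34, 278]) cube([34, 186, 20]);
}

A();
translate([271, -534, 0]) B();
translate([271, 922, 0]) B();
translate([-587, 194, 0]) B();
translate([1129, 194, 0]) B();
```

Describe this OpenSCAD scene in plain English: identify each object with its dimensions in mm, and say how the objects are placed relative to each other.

A is a rectangular dining table. The top is 849×642×45 mm with its upper surface at z = 691 mm. It stands on four 68×68 mm square legs, each inset 15 mm from the nearest pair of top edges, running from the floor to the underside of the top. Four apron rails, 68 mm thick and 83 mm tall, run between adjacent legs with their top edges flush with the underside of the top and their outer faces flush with the legs' outer faces.

B is a four-legged stool. The seat is a 307×254×29 mm slab whose top surface is at z = 385 mm; four square legs, each 34×34 mm in cross-section, run from the floor (z = 0) to the underside of the seat, each flush with a corner of the seat. Four stretchers, 34 mm wide and 20 mm tall, connect adjacent legs with their undersides at z = 278 mm, each running between the inner faces of the legs it joins and aligned with the legs' outer faces on the other axis.

Four stools sit around the table at the −y, +y, −x, +x sides.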